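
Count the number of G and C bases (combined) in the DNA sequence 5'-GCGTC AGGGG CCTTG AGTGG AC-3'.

T=4, C=5, A=3, G=10
G+C = 10 + 5 = 15

15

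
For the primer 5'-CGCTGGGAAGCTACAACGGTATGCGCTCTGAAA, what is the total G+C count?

Scanning the sequence gives G=10, C=8, T=6, A=9.
G+C = 10 + 8 = 18

18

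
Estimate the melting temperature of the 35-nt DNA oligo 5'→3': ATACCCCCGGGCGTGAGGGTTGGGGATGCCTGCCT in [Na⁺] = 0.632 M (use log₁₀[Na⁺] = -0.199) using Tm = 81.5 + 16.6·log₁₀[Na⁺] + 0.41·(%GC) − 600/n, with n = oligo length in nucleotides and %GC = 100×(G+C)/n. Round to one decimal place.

89.2°C

Length n = 35. Base counts: A=4, C=10, G=14, T=7
G+C = 24, so %GC = 24/35 × 100 = 68.571%
Salt term: 16.6 × (-0.199) = -3.303
GC term: 0.41 × 68.571 = 28.114; length term: −600/35 = −17.143
Tm = 81.5 + (-3.303) + 28.114 − 17.143 = 89.168 → 89.2°C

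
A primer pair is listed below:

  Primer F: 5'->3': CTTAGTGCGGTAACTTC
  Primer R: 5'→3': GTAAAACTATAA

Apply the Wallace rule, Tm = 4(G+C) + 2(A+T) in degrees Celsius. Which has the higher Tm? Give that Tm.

Primer F: A+T=9, G+C=8 → Tm = 2(9)+4(8) = 50°C
Primer R: A+T=10, G+C=2 → Tm = 2(10)+4(2) = 28°C
50°C vs 28°C → primer F is higher.

Primer F, 50°C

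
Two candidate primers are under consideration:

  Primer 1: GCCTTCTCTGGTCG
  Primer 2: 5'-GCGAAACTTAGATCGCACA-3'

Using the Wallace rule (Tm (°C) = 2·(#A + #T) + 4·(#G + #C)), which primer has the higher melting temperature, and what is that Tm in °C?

Primer 2, 56°C

Primer 1: A+T=5, G+C=9 → Tm = 2(5)+4(9) = 46°C
Primer 2: A+T=10, G+C=9 → Tm = 2(10)+4(9) = 56°C
46°C vs 56°C → primer 2 is higher.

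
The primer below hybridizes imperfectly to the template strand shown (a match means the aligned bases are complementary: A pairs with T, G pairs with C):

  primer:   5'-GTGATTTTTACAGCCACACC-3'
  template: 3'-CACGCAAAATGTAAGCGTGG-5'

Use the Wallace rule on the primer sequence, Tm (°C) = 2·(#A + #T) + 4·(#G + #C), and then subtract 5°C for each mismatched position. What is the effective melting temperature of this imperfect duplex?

33°C

Primer base counts: A=5, T=6, G=3, C=6 → A+T=11, G+C=9
Perfect-match Tm = 2(11) + 4(9) = 22 + 36 = 58°C
Mismatches (positions where the bases are not complementary): 5 (at positions 4, 5, 13, 14, 16)
Effective Tm = 58 − 5×5 = 58 − 25 = 33°C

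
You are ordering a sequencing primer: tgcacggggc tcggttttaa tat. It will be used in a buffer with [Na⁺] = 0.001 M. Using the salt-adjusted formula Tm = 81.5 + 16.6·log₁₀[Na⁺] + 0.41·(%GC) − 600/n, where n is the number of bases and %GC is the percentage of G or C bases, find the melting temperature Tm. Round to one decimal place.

Length n = 23. A=4, C=4, G=7, T=8
G+C = 11, so %GC = 11/23 × 100 = 47.826%
Salt term: 16.6 × (-3) = -49.8
GC term: 0.41 × 47.826 = 19.609; length term: −600/23 = −26.087
Tm = 81.5 + (-49.8) + 19.609 − 26.087 = 25.222 → 25.2°C

25.2°C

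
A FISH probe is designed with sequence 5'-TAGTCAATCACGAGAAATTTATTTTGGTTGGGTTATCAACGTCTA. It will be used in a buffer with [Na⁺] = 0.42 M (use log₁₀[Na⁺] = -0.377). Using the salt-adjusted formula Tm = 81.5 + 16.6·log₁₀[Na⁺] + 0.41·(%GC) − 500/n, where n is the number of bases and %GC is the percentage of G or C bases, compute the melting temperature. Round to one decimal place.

Length n = 45. Counting bases: G=9, T=17, A=13, C=6
G+C = 15, so %GC = 15/45 × 100 = 33.333%
Salt term: 16.6 × (-0.377) = -6.258
GC term: 0.41 × 33.333 = 13.667; length term: −500/45 = −11.111
Tm = 81.5 + (-6.258) + 13.667 − 11.111 = 77.798 → 77.8°C

77.8°C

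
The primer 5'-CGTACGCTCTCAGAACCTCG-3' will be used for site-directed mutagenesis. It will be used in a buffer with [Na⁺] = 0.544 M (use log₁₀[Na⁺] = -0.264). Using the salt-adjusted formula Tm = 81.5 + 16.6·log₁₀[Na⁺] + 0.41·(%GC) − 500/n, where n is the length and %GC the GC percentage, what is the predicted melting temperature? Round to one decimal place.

Length n = 20. Counting bases: T=4, G=4, A=4, C=8
G+C = 12, so %GC = 12/20 × 100 = 60%
Salt term: 16.6 × (-0.264) = -4.382
GC term: 0.41 × 60 = 24.6; length term: −500/20 = −25
Tm = 81.5 + (-4.382) + 24.6 − 25 = 76.718 → 76.7°C

76.7°C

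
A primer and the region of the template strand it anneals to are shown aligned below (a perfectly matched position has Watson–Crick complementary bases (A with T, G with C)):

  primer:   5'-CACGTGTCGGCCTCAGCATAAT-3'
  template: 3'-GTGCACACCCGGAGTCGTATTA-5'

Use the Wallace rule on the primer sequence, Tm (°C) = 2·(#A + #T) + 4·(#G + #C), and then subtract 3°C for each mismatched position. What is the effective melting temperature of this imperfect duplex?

65°C

Primer base counts: A=5, T=5, G=5, C=7 → A+T=10, G+C=12
Perfect-match Tm = 2(10) + 4(12) = 20 + 48 = 68°C
Mismatches (positions where the bases are not complementary): 1 (at position 8)
Effective Tm = 68 − 1×3 = 68 − 3 = 65°C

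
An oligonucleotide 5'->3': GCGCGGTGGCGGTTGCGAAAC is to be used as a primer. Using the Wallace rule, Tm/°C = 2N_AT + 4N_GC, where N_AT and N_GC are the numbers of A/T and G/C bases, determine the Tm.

72°C

Scanning the sequence gives G=10, T=3, A=3, C=5.
AT pairs contribute 6, GC pairs contribute 15.
Tm = 4·15 + 2·6 = 60 + 12 = 72°C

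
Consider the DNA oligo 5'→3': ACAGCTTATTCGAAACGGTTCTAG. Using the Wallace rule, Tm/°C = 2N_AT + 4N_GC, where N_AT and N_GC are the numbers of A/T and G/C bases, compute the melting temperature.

68°C

Counting bases: C=5, A=7, G=5, T=7
AT pairs contribute 14, GC pairs contribute 10.
Tm = 2×14 + 4×10 = 68°C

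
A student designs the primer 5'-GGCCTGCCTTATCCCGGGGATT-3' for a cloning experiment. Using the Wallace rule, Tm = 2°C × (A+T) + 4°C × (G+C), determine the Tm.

72°C

A=2, T=6, C=7, G=7
So N_AT = 8 and N_GC = 14.
Tm = 2×8 + 4×14 = 72°C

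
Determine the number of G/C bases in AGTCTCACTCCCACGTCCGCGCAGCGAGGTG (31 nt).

21

Base counts: T=5, G=9, C=12, A=5
G+C = 9 + 12 = 21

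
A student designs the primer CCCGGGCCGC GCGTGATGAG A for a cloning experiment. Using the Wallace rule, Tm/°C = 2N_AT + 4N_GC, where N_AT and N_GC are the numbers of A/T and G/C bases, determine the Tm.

74°C

Counting bases: G=9, C=7, T=2, A=3
So N_AT = 5 and N_GC = 16.
Tm = 2×5 + 4×16 = 74°C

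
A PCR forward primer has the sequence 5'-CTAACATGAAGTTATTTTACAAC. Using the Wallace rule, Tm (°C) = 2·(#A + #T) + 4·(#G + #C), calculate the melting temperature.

Scanning the sequence gives A=9, G=2, T=8, C=4.
AT pairs contribute 17, GC pairs contribute 6.
Tm = 4·6 + 2·17 = 24 + 34 = 58°C

58°C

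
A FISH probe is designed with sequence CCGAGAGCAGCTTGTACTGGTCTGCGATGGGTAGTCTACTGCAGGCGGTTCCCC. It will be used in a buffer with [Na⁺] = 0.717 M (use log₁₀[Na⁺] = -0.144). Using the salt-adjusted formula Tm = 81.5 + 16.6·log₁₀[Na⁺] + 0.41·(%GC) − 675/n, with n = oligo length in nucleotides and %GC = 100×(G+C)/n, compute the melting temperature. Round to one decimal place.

Length n = 54. Scanning the sequence gives C=15, T=13, G=18, A=8.
G+C = 33, so %GC = 33/54 × 100 = 61.111%
Salt term: 16.6 × (-0.144) = -2.39
GC term: 0.41 × 61.111 = 25.056; length term: −675/54 = −12.5
Tm = 81.5 + (-2.39) + 25.056 − 12.5 = 91.666 → 91.7°C

91.7°C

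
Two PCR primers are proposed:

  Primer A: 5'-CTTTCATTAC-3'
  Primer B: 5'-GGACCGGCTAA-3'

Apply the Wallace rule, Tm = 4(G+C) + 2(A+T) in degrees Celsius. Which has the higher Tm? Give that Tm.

Primer B, 36°C

Primer A: A+T=7, G+C=3 → Tm = 2(7)+4(3) = 26°C
Primer B: A+T=4, G+C=7 → Tm = 2(4)+4(7) = 36°C
26°C vs 36°C → primer B is higher.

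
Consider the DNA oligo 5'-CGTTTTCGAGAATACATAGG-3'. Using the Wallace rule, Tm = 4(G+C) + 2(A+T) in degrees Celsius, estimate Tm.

G=5, C=3, T=6, A=6
A+T = 12, G+C = 8
Tm = 4·8 + 2·12 = 32 + 24 = 56°C

56°C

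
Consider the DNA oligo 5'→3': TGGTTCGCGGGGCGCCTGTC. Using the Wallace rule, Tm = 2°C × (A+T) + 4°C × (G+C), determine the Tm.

Counting bases: C=6, T=5, G=9, A=0
So N_AT = 5 and N_GC = 15.
Tm = 2×5 + 4×15 = 70°C

70°C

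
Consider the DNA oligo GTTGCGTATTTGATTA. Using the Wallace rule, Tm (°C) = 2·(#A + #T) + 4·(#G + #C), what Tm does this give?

42°C

Base counts: T=8, A=3, C=1, G=4
So N_AT = 11 and N_GC = 5.
Tm = 2×11 + 4×5 = 42°C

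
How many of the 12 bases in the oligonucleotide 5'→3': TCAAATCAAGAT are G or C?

G=1, T=3, C=2, A=6
Total G or C: 1 + 2 = 3

3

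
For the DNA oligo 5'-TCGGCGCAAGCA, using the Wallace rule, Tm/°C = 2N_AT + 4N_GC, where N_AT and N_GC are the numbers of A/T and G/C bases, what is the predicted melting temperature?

40°C

Scanning the sequence gives G=4, A=3, T=1, C=4.
AT pairs contribute 4, GC pairs contribute 8.
Tm = 2×4 + 4×8 = 40°C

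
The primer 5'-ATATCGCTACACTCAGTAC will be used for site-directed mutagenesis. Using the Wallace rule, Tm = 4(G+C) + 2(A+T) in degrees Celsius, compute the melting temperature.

Counting bases: C=6, T=5, G=2, A=6
So N_AT = 11 and N_GC = 8.
Tm = 4·8 + 2·11 = 32 + 22 = 54°C

54°C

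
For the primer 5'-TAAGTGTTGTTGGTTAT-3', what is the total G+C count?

Counting bases: C=0, A=3, G=5, T=9
Total G or C: 5 + 0 = 5

5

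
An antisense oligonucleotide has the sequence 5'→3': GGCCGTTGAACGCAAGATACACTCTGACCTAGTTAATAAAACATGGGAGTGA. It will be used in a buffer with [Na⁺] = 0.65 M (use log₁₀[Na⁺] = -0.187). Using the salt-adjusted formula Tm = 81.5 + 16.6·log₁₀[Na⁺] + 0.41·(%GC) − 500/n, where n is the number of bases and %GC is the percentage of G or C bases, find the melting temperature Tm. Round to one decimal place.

Length n = 52. Scanning the sequence gives A=18, T=11, C=10, G=13.
G+C = 23, so %GC = 23/52 × 100 = 44.231%
Salt term: 16.6 × (-0.187) = -3.104
GC term: 0.41 × 44.231 = 18.135; length term: −500/52 = −9.615
Tm = 81.5 + (-3.104) + 18.135 − 9.615 = 86.916 → 86.9°C

86.9°C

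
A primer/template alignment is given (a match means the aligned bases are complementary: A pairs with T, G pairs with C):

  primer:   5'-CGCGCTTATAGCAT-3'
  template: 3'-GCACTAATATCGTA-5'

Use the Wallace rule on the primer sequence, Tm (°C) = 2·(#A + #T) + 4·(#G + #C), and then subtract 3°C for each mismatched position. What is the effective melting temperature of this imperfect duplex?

Primer base counts: A=3, T=4, G=3, C=4 → A+T=7, G+C=7
Perfect-match Tm = 2(7) + 4(7) = 14 + 28 = 42°C
Mismatches (positions where the bases are not complementary): 2 (at positions 3, 5)
Effective Tm = 42 − 2×3 = 42 − 6 = 36°C

36°C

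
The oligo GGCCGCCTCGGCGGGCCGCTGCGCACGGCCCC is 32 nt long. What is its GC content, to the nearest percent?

Base counts: G=13, A=1, T=2, C=16
G+C = 13 + 16 = 29 out of 32 bases
%GC = 29/32 × 100 = 90.62% ≈ 91%

91%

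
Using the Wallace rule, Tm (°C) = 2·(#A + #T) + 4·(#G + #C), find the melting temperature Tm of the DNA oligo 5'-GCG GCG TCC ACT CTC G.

56°C

C=7, A=1, G=5, T=3
AT pairs contribute 4, GC pairs contribute 12.
Tm = 4·12 + 2·4 = 48 + 8 = 56°C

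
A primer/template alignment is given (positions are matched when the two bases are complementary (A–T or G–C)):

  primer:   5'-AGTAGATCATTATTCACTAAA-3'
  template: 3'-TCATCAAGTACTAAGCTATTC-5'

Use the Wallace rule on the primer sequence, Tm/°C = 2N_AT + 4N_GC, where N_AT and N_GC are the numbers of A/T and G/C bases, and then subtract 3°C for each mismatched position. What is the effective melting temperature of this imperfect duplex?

37°C

Primer base counts: A=9, T=7, G=2, C=3 → A+T=16, G+C=5
Perfect-match Tm = 2(16) + 4(5) = 32 + 20 = 52°C
Mismatches (positions where the bases are not complementary): 5 (at positions 6, 11, 16, 17, 21)
Effective Tm = 52 − 5×3 = 52 − 15 = 37°C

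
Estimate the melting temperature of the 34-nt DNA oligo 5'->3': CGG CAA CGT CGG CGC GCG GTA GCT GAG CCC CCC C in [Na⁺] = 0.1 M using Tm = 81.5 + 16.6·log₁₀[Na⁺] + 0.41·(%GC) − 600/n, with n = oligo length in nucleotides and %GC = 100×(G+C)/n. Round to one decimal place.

79.8°C

Length n = 34. A=4, T=3, G=12, C=15
G+C = 27, so %GC = 27/34 × 100 = 79.412%
Salt term: 16.6 × (-1) = -16.6
GC term: 0.41 × 79.412 = 32.559; length term: −600/34 = −17.647
Tm = 81.5 + (-16.6) + 32.559 − 17.647 = 79.812 → 79.8°C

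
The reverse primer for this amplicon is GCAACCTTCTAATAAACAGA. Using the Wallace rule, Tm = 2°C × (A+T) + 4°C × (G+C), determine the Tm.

Counting bases: T=4, A=9, G=2, C=5
A+T = 13, G+C = 7
Tm = 2×13 + 4×7 = 54°C

54°C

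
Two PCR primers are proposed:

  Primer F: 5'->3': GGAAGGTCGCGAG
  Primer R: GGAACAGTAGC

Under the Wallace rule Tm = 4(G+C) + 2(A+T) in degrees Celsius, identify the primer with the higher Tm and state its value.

Primer F, 44°C

Primer F: A+T=4, G+C=9 → Tm = 2(4)+4(9) = 44°C
Primer R: A+T=5, G+C=6 → Tm = 2(5)+4(6) = 34°C
44°C vs 34°C → primer F is higher.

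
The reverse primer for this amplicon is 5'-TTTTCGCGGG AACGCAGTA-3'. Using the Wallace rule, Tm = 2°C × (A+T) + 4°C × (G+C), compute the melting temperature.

58°C

Counting bases: G=6, A=4, T=5, C=4
A+T = 9, G+C = 10
Tm = 2(9) + 4(10) = 18 + 40 = 58°C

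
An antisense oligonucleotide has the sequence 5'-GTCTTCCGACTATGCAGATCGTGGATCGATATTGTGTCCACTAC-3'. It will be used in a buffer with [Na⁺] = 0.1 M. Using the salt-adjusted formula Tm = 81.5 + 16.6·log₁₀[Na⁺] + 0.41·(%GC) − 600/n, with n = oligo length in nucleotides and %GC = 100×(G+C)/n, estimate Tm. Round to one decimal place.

70.8°C

Length n = 44. C=11, A=9, G=10, T=14
G+C = 21, so %GC = 21/44 × 100 = 47.727%
Salt term: 16.6 × (-1) = -16.6
GC term: 0.41 × 47.727 = 19.568; length term: −600/44 = −13.636
Tm = 81.5 + (-16.6) + 19.568 − 13.636 = 70.832 → 70.8°C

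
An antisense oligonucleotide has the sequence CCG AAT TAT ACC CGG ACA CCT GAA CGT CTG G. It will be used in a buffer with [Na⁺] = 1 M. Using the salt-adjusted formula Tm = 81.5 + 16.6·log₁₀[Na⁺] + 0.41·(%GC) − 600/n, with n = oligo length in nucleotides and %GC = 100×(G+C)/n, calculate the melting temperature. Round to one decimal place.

Length n = 31. G=7, A=8, C=10, T=6
G+C = 17, so %GC = 17/31 × 100 = 54.839%
Salt term: 16.6 × (0) = 0
GC term: 0.41 × 54.839 = 22.484; length term: −600/31 = −19.355
Tm = 81.5 + (0) + 22.484 − 19.355 = 84.629 → 84.6°C

84.6°C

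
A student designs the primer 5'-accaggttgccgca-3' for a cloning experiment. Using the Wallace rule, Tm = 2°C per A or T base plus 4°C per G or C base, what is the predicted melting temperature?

Base counts: T=2, A=3, G=4, C=5
A+T = 5, G+C = 9
Tm = 4·9 + 2·5 = 36 + 10 = 46°C

46°C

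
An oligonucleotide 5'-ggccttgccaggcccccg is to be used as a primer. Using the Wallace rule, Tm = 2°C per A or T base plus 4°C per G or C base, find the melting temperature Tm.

Base counts: G=6, A=1, C=9, T=2
AT pairs contribute 3, GC pairs contribute 15.
Tm = 4·15 + 2·3 = 60 + 6 = 66°C

66°C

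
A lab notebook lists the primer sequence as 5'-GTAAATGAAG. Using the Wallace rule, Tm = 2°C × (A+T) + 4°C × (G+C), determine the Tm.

Base counts: A=5, T=2, G=3, C=0
A+T = 7, G+C = 3
Tm = 2(7) + 4(3) = 14 + 12 = 26°C

26°C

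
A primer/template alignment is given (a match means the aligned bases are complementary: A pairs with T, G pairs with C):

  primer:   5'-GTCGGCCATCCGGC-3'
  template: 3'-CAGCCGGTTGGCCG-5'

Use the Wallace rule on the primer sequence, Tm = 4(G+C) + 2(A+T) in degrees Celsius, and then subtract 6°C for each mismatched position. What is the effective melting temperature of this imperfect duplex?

Primer base counts: A=1, T=2, G=5, C=6 → A+T=3, G+C=11
Perfect-match Tm = 2(3) + 4(11) = 6 + 44 = 50°C
Mismatches (positions where the bases are not complementary): 1 (at position 9)
Effective Tm = 50 − 1×6 = 50 − 6 = 44°C

44°C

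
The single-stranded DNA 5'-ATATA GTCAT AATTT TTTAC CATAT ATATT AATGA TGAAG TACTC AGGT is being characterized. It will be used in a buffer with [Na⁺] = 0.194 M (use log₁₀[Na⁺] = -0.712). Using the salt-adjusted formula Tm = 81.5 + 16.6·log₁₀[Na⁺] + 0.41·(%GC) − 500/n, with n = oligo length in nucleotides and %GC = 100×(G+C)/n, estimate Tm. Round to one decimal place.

Length n = 49. Counting bases: G=6, A=18, C=5, T=20
G+C = 11, so %GC = 11/49 × 100 = 22.449%
Salt term: 16.6 × (-0.712) = -11.819
GC term: 0.41 × 22.449 = 9.204; length term: −500/49 = −10.204
Tm = 81.5 + (-11.819) + 9.204 − 10.204 = 68.681 → 68.7°C

68.7°C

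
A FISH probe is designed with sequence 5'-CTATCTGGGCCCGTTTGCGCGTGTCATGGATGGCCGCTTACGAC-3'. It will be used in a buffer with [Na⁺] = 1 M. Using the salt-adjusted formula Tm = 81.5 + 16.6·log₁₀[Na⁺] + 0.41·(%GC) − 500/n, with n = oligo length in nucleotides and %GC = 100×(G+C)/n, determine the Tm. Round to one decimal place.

95.3°C

Length n = 44. Base counts: A=5, G=14, T=12, C=13
G+C = 27, so %GC = 27/44 × 100 = 61.364%
Salt term: 16.6 × (0) = 0
GC term: 0.41 × 61.364 = 25.159; length term: −500/44 = −11.364
Tm = 81.5 + (0) + 25.159 − 11.364 = 95.295 → 95.3°C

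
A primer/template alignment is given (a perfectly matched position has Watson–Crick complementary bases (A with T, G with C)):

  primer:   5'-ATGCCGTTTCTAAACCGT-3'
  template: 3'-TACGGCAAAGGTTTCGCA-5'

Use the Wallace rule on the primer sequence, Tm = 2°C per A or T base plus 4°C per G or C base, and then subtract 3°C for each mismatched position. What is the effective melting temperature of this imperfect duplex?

46°C

Primer base counts: A=4, T=6, G=3, C=5 → A+T=10, G+C=8
Perfect-match Tm = 2(10) + 4(8) = 20 + 32 = 52°C
Mismatches (positions where the bases are not complementary): 2 (at positions 11, 15)
Effective Tm = 52 − 2×3 = 52 − 6 = 46°C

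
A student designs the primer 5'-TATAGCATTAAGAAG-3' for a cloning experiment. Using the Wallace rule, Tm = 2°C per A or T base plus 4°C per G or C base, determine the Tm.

38°C

A=7, C=1, T=4, G=3
A+T = 11, G+C = 4
Tm = 2×11 + 4×4 = 38°C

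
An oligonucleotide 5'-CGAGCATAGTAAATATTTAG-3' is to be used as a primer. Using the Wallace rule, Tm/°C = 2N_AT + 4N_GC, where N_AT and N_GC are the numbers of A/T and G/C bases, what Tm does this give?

52°C

Base counts: T=6, C=2, G=4, A=8
So N_AT = 14 and N_GC = 6.
Tm = 2×14 + 4×6 = 52°C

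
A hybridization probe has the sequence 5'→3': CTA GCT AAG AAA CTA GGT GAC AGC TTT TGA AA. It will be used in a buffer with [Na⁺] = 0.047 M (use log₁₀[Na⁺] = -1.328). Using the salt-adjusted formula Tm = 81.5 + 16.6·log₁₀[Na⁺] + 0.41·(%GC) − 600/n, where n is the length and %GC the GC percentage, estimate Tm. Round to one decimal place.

Length n = 32. Counting bases: C=5, G=7, T=8, A=12
G+C = 12, so %GC = 12/32 × 100 = 37.5%
Salt term: 16.6 × (-1.328) = -22.045
GC term: 0.41 × 37.5 = 15.375; length term: −600/32 = −18.75
Tm = 81.5 + (-22.045) + 15.375 − 18.75 = 56.08 → 56.1°C

56.1°C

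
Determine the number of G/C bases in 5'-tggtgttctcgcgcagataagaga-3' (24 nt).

Counting bases: G=8, T=6, C=4, A=6
Total G or C: 8 + 4 = 12

12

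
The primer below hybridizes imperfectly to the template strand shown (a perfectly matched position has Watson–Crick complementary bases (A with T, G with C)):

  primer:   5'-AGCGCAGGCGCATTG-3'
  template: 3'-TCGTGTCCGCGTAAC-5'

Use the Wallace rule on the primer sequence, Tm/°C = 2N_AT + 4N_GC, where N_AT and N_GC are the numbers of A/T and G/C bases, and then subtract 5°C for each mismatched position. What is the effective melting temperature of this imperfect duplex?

Primer base counts: A=3, T=2, G=6, C=4 → A+T=5, G+C=10
Perfect-match Tm = 2(5) + 4(10) = 10 + 40 = 50°C
Mismatches (positions where the bases are not complementary): 1 (at position 4)
Effective Tm = 50 − 1×5 = 50 − 5 = 45°C

45°C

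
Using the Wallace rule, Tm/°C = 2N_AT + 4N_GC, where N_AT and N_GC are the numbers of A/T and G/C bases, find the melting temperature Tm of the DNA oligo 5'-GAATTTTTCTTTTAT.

34°C

Scanning the sequence gives G=1, A=3, C=1, T=10.
A+T = 13, G+C = 2
Tm = 4·2 + 2·13 = 8 + 26 = 34°C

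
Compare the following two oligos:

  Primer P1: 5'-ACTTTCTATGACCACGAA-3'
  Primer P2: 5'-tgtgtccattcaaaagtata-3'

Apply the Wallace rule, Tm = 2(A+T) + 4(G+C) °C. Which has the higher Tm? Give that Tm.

Primer P2, 52°C

Primer P1: A+T=11, G+C=7 → Tm = 2(11)+4(7) = 50°C
Primer P2: A+T=14, G+C=6 → Tm = 2(14)+4(6) = 52°C
50°C vs 52°C → primer P2 is higher.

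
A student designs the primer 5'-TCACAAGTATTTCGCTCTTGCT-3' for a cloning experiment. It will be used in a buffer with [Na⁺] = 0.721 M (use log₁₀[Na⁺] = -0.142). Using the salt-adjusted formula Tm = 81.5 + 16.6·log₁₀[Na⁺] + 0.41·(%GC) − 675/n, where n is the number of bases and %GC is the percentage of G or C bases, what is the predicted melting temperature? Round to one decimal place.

65.2°C

Length n = 22. Base counts: A=4, T=9, C=6, G=3
G+C = 9, so %GC = 9/22 × 100 = 40.909%
Salt term: 16.6 × (-0.142) = -2.357
GC term: 0.41 × 40.909 = 16.773; length term: −675/22 = −30.682
Tm = 81.5 + (-2.357) + 16.773 − 30.682 = 65.234 → 65.2°C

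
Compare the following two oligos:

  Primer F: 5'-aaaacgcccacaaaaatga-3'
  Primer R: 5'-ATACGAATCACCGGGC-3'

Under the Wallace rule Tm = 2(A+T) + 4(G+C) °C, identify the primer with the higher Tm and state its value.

Primer F, 52°C

Primer F: A+T=12, G+C=7 → Tm = 2(12)+4(7) = 52°C
Primer R: A+T=7, G+C=9 → Tm = 2(7)+4(9) = 50°C
52°C vs 50°C → primer F is higher.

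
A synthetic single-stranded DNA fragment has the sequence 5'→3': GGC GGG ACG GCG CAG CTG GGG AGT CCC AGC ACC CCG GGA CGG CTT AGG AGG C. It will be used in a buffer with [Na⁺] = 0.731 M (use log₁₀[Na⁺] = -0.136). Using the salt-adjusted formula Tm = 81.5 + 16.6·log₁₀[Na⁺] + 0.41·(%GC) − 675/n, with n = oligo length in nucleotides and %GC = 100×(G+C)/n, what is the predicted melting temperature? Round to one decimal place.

Length n = 52. C=16, A=8, T=4, G=24
G+C = 40, so %GC = 40/52 × 100 = 76.923%
Salt term: 16.6 × (-0.136) = -2.258
GC term: 0.41 × 76.923 = 31.538; length term: −675/52 = −12.981
Tm = 81.5 + (-2.258) + 31.538 − 12.981 = 97.799 → 97.8°C

97.8°C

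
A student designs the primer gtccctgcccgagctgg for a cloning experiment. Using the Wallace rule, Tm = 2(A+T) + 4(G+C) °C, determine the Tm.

60°C

Base counts: T=3, A=1, G=6, C=7
AT pairs contribute 4, GC pairs contribute 13.
Tm = 2(4) + 4(13) = 8 + 52 = 60°C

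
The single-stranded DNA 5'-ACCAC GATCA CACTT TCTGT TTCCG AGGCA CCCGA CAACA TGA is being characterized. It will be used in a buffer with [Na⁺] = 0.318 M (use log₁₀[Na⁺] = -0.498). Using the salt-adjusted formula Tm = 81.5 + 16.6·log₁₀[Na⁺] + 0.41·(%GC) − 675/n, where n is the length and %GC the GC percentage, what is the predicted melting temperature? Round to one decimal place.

Length n = 43. Scanning the sequence gives A=12, C=15, G=7, T=9.
G+C = 22, so %GC = 22/43 × 100 = 51.163%
Salt term: 16.6 × (-0.498) = -8.267
GC term: 0.41 × 51.163 = 20.977; length term: −675/43 = −15.698
Tm = 81.5 + (-8.267) + 20.977 − 15.698 = 78.512 → 78.5°C

78.5°C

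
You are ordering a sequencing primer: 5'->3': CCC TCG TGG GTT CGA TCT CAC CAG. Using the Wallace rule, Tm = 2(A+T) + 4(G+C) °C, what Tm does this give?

78°C

A=3, G=6, C=9, T=6
AT pairs contribute 9, GC pairs contribute 15.
Tm = 2×9 + 4×15 = 78°C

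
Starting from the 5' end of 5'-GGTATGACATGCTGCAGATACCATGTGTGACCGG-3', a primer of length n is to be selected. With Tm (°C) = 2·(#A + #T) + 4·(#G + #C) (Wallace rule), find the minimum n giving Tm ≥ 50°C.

First 16 bases: GGTATGACATGCTGCA → Tm = 48°C (< 50°C)
First 17 bases: GGTATGACATGCTGCAG → Tm = 52°C (≥ 50°C)
Each additional base adds 2°C (A/T) or 4°C (G/C), so Tm is non-decreasing in n; n = 17 is the first length to reach 50°C.

n = 17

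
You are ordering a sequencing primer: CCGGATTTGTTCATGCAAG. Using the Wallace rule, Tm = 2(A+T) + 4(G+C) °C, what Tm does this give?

Scanning the sequence gives G=5, C=4, T=6, A=4.
AT pairs contribute 10, GC pairs contribute 9.
Tm = 2(10) + 4(9) = 20 + 36 = 56°C

56°C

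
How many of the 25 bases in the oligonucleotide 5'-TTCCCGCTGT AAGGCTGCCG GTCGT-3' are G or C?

16

Base counts: G=8, A=2, T=7, C=8
G+C = 8 + 8 = 16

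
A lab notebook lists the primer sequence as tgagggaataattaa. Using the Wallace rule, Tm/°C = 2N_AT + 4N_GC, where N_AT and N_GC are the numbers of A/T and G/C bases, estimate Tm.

Scanning the sequence gives A=7, G=4, C=0, T=4.
A+T = 11, G+C = 4
Tm = 2×11 + 4×4 = 38°C

38°C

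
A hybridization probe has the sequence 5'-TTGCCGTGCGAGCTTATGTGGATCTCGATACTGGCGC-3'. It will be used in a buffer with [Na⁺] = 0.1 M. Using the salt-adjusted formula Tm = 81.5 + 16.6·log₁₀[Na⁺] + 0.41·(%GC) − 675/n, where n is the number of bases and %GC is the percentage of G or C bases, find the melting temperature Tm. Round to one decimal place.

Length n = 37. Scanning the sequence gives T=11, A=5, G=12, C=9.
G+C = 21, so %GC = 21/37 × 100 = 56.757%
Salt term: 16.6 × (-1) = -16.6
GC term: 0.41 × 56.757 = 23.27; length term: −675/37 = −18.243
Tm = 81.5 + (-16.6) + 23.27 − 18.243 = 69.927 → 69.9°C

69.9°C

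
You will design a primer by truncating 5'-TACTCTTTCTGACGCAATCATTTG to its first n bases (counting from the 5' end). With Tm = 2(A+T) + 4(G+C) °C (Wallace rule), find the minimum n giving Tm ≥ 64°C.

First 23 bases: TACTCTTTCTGACGCAATCATTT → Tm = 62°C (< 64°C)
First 24 bases: TACTCTTTCTGACGCAATCATTTG → Tm = 66°C (≥ 64°C)
Each additional base adds 2°C (A/T) or 4°C (G/C), so Tm is non-decreasing in n; n = 24 is the first length to reach 64°C.

n = 24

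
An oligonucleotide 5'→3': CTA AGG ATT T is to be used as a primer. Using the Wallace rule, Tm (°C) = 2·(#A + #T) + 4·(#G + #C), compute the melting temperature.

C=1, T=4, A=3, G=2
So N_AT = 7 and N_GC = 3.
Tm = 4·3 + 2·7 = 12 + 14 = 26°C

26°C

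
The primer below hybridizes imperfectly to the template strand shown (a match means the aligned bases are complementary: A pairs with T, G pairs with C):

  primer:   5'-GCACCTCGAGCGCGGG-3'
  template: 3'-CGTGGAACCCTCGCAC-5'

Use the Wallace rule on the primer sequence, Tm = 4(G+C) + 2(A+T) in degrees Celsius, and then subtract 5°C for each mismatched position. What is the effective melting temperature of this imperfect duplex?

Primer base counts: A=2, T=1, G=7, C=6 → A+T=3, G+C=13
Perfect-match Tm = 2(3) + 4(13) = 6 + 52 = 58°C
Mismatches (positions where the bases are not complementary): 4 (at positions 7, 9, 11, 15)
Effective Tm = 58 − 4×5 = 58 − 20 = 38°C

38°C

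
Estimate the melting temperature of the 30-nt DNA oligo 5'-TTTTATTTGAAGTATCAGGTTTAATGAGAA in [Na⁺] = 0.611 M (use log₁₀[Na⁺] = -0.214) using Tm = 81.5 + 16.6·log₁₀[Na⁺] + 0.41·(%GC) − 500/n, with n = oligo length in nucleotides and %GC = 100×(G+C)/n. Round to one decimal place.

Length n = 30. Scanning the sequence gives A=10, G=6, T=13, C=1.
G+C = 7, so %GC = 7/30 × 100 = 23.333%
Salt term: 16.6 × (-0.214) = -3.552
GC term: 0.41 × 23.333 = 9.567; length term: −500/30 = −16.667
Tm = 81.5 + (-3.552) + 9.567 − 16.667 = 70.848 → 70.8°C

70.8°C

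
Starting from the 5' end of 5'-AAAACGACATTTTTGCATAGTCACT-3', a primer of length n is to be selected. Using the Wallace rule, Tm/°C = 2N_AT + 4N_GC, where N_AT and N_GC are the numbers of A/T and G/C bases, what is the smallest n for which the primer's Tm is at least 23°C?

n = 9

First 8 bases: AAAACGAC → Tm = 22°C (< 23°C)
First 9 bases: AAAACGACA → Tm = 24°C (≥ 23°C)
Since every base adds ≥2°C, Tm only increases with n, so the threshold is first crossed at n = 9.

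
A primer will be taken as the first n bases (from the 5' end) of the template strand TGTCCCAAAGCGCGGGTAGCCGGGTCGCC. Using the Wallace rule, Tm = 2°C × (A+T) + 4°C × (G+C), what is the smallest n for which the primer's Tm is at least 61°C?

n = 19

First 18 bases: TGTCCCAAAGCGCGGGTA → Tm = 58°C (< 61°C)
First 19 bases: TGTCCCAAAGCGCGGGTAG → Tm = 62°C (≥ 61°C)
Since every base adds ≥2°C, Tm only increases with n, so the threshold is first crossed at n = 19.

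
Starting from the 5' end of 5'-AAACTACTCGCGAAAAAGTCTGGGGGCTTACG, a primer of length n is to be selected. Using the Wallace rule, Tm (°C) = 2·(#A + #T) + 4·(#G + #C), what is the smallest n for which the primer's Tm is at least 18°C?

First 6 bases: AAACTA → Tm = 14°C (< 18°C)
First 7 bases: AAACTAC → Tm = 18°C (≥ 18°C)
Each additional base adds 2°C (A/T) or 4°C (G/C), so Tm is non-decreasing in n; n = 7 is the first length to reach 18°C.

n = 7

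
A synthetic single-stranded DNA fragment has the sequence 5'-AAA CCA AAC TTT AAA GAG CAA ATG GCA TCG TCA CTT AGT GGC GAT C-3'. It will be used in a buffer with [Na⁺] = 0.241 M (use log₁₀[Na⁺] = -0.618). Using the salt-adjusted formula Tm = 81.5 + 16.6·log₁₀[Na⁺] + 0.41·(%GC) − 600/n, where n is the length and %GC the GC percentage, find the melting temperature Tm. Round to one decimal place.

75.1°C

Length n = 46. Base counts: C=10, T=10, G=9, A=17
G+C = 19, so %GC = 19/46 × 100 = 41.304%
Salt term: 16.6 × (-0.618) = -10.259
GC term: 0.41 × 41.304 = 16.935; length term: −600/46 = −13.043
Tm = 81.5 + (-10.259) + 16.935 − 13.043 = 75.133 → 75.1°C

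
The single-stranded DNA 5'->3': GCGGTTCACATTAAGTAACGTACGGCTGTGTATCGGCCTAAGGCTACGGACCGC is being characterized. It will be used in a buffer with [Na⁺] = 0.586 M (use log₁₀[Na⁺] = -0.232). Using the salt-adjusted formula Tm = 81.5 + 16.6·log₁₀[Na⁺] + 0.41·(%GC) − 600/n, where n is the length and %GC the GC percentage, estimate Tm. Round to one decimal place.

89.3°C

Length n = 54. G=16, T=12, A=12, C=14
G+C = 30, so %GC = 30/54 × 100 = 55.556%
Salt term: 16.6 × (-0.232) = -3.851
GC term: 0.41 × 55.556 = 22.778; length term: −600/54 = −11.111
Tm = 81.5 + (-3.851) + 22.778 − 11.111 = 89.316 → 89.3°C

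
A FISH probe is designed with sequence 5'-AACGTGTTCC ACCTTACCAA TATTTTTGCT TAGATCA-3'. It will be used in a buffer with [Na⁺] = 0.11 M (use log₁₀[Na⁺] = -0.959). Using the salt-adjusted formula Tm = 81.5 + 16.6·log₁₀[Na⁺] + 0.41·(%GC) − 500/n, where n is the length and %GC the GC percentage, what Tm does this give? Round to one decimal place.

66.5°C

Length n = 37. C=9, G=4, A=10, T=14
G+C = 13, so %GC = 13/37 × 100 = 35.135%
Salt term: 16.6 × (-0.959) = -15.919
GC term: 0.41 × 35.135 = 14.405; length term: −500/37 = −13.514
Tm = 81.5 + (-15.919) + 14.405 − 13.514 = 66.472 → 66.5°C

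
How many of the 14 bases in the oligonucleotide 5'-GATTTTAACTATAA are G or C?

2

Counting bases: G=1, T=6, C=1, A=6
G+C = 1 + 1 = 2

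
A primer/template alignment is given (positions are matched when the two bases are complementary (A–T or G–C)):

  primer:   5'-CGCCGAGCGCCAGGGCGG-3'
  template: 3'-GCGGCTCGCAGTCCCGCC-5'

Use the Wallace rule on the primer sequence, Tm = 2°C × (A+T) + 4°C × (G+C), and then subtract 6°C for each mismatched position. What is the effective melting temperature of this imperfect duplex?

Primer base counts: A=2, T=0, G=9, C=7 → A+T=2, G+C=16
Perfect-match Tm = 2(2) + 4(16) = 4 + 64 = 68°C
Mismatches (positions where the bases are not complementary): 1 (at position 10)
Effective Tm = 68 − 1×6 = 68 − 6 = 62°C

62°C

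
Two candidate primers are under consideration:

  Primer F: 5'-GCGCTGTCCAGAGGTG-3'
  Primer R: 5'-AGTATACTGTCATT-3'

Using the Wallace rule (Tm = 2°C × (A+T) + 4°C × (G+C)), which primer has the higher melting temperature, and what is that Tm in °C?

Primer F, 54°C

Primer F: A+T=5, G+C=11 → Tm = 2(5)+4(11) = 54°C
Primer R: A+T=10, G+C=4 → Tm = 2(10)+4(4) = 36°C
54°C vs 36°C → primer F is higher.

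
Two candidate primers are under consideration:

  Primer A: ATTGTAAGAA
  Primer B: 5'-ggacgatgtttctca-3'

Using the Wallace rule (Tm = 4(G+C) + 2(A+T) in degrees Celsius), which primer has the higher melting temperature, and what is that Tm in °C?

Primer B, 44°C

Primer A: A+T=8, G+C=2 → Tm = 2(8)+4(2) = 24°C
Primer B: A+T=8, G+C=7 → Tm = 2(8)+4(7) = 44°C
24°C vs 44°C → primer B is higher.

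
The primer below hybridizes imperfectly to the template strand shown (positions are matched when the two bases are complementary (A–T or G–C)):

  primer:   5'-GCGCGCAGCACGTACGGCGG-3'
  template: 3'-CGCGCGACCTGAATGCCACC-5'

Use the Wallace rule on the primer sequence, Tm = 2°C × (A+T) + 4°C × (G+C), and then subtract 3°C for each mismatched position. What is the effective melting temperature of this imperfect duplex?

60°C

Primer base counts: A=3, T=1, G=9, C=7 → A+T=4, G+C=16
Perfect-match Tm = 2(4) + 4(16) = 8 + 64 = 72°C
Mismatches (positions where the bases are not complementary): 4 (at positions 7, 9, 12, 18)
Effective Tm = 72 − 4×3 = 72 − 12 = 60°C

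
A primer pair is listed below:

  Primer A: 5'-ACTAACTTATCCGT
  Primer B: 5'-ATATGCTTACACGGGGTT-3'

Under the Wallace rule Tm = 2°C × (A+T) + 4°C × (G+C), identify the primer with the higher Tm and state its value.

Primer A: A+T=9, G+C=5 → Tm = 2(9)+4(5) = 38°C
Primer B: A+T=10, G+C=8 → Tm = 2(10)+4(8) = 52°C
38°C vs 52°C → primer B is higher.

Primer B, 52°C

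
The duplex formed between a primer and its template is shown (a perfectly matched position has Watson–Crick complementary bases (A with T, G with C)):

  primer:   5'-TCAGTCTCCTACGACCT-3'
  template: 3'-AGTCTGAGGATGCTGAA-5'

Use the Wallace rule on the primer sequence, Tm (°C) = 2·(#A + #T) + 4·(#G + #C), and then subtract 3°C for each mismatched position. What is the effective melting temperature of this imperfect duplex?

Primer base counts: A=3, T=5, G=2, C=7 → A+T=8, G+C=9
Perfect-match Tm = 2(8) + 4(9) = 16 + 36 = 52°C
Mismatches (positions where the bases are not complementary): 2 (at positions 5, 16)
Effective Tm = 52 − 2×3 = 52 − 6 = 46°C

46°C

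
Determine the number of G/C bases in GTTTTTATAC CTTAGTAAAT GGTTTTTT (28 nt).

Base counts: C=2, A=6, T=16, G=4
G+C = 4 + 2 = 6

6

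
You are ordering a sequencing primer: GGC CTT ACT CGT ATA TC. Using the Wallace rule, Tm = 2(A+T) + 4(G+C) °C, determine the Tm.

Base counts: C=5, A=3, G=3, T=6
AT pairs contribute 9, GC pairs contribute 8.
Tm = 2×9 + 4×8 = 50°C

50°C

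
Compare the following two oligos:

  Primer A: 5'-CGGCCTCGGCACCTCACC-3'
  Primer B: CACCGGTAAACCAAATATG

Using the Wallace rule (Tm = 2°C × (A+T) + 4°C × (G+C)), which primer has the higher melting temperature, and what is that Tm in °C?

Primer A, 64°C

Primer A: A+T=4, G+C=14 → Tm = 2(4)+4(14) = 64°C
Primer B: A+T=11, G+C=8 → Tm = 2(11)+4(8) = 54°C
64°C vs 54°C → primer A is higher.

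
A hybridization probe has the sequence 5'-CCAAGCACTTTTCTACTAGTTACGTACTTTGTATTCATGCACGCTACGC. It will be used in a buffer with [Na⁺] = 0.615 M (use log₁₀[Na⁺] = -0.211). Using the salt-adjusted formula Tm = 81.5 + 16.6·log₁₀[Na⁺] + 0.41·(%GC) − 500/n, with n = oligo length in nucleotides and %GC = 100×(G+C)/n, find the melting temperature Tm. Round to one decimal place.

85.4°C

Length n = 49. C=14, T=17, G=7, A=11
G+C = 21, so %GC = 21/49 × 100 = 42.857%
Salt term: 16.6 × (-0.211) = -3.503
GC term: 0.41 × 42.857 = 17.571; length term: −500/49 = −10.204
Tm = 81.5 + (-3.503) + 17.571 − 10.204 = 85.364 → 85.4°C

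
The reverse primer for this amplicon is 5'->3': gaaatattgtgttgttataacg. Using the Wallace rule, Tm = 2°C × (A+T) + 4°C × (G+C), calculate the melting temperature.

Scanning the sequence gives C=1, A=7, G=5, T=9.
So N_AT = 16 and N_GC = 6.
Tm = 2(16) + 4(6) = 32 + 24 = 56°C

56°C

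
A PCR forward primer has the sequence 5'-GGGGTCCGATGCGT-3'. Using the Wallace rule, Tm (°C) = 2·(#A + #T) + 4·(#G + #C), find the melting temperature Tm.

48°C

Scanning the sequence gives A=1, G=7, C=3, T=3.
A+T = 4, G+C = 10
Tm = 2(4) + 4(10) = 8 + 40 = 48°C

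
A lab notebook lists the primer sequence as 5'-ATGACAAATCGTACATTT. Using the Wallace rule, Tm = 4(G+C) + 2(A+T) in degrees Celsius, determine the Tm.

46°C

Base counts: C=3, T=6, A=7, G=2
A+T = 13, G+C = 5
Tm = 4·5 + 2·13 = 20 + 26 = 46°C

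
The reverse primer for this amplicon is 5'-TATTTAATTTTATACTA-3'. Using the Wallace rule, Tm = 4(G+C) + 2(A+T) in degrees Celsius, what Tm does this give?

36°C

G=0, C=1, T=10, A=6
A+T = 16, G+C = 1
Tm = 2(16) + 4(1) = 32 + 4 = 36°C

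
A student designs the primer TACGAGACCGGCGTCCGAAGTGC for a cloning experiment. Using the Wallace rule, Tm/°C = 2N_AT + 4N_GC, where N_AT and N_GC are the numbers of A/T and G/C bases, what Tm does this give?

Scanning the sequence gives G=8, A=5, T=3, C=7.
A+T = 8, G+C = 15
Tm = 4·15 + 2·8 = 60 + 16 = 76°C

76°C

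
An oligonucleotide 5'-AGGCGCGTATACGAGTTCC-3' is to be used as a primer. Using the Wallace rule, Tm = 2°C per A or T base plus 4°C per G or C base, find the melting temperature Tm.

60°C

Counting bases: C=5, T=4, A=4, G=6
So N_AT = 8 and N_GC = 11.
Tm = 2(8) + 4(11) = 16 + 44 = 60°C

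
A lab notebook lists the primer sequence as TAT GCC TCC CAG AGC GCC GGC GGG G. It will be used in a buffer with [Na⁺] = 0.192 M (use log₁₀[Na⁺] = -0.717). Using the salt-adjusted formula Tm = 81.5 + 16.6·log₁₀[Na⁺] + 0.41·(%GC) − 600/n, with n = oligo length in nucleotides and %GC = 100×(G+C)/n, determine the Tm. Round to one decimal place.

Length n = 25. Scanning the sequence gives G=10, A=3, C=9, T=3.
G+C = 19, so %GC = 19/25 × 100 = 76%
Salt term: 16.6 × (-0.717) = -11.902
GC term: 0.41 × 76 = 31.16; length term: −600/25 = −24
Tm = 81.5 + (-11.902) + 31.16 − 24 = 76.758 → 76.8°C

76.8°C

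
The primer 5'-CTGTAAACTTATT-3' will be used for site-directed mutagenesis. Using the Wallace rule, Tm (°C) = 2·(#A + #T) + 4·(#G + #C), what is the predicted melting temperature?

32°C

G=1, T=6, C=2, A=4
AT pairs contribute 10, GC pairs contribute 3.
Tm = 2(10) + 4(3) = 20 + 12 = 32°C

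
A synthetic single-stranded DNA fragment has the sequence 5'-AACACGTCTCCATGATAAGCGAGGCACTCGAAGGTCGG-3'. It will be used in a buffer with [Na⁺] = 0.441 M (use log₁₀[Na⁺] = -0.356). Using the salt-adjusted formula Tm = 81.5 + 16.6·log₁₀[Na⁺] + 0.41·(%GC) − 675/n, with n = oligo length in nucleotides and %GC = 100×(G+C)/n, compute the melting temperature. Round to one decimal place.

Length n = 38. A=11, C=10, T=6, G=11
G+C = 21, so %GC = 21/38 × 100 = 55.263%
Salt term: 16.6 × (-0.356) = -5.91
GC term: 0.41 × 55.263 = 22.658; length term: −675/38 = −17.763
Tm = 81.5 + (-5.91) + 22.658 − 17.763 = 80.485 → 80.5°C

80.5°C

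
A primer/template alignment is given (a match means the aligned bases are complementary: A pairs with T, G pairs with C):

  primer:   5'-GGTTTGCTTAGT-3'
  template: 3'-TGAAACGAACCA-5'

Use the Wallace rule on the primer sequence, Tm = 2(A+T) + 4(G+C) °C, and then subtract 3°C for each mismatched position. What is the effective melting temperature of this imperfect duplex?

Primer base counts: A=1, T=6, G=4, C=1 → A+T=7, G+C=5
Perfect-match Tm = 2(7) + 4(5) = 14 + 20 = 34°C
Mismatches (positions where the bases are not complementary): 3 (at positions 1, 2, 10)
Effective Tm = 34 − 3×3 = 34 − 9 = 25°C

25°C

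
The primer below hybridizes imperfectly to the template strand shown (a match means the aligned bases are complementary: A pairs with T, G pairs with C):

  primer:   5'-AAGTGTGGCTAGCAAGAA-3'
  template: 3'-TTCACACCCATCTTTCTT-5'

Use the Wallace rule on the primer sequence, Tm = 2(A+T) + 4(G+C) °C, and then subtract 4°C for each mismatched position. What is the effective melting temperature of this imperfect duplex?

44°C

Primer base counts: A=7, T=3, G=6, C=2 → A+T=10, G+C=8
Perfect-match Tm = 2(10) + 4(8) = 20 + 32 = 52°C
Mismatches (positions where the bases are not complementary): 2 (at positions 9, 13)
Effective Tm = 52 − 2×4 = 52 − 8 = 44°C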